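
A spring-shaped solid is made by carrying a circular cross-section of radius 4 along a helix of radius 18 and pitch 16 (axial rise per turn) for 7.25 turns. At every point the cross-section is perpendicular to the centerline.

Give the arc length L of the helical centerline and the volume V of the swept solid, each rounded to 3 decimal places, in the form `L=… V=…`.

L=828.120 V=41625.869

2πR = 2π·18 = 113.097336
per-turn = √(113.097336² + 16²) = √(12791.0073 + 256) = √13047.0073 = 114.223497
L = 7.25 × 114.223497 = 828.120354
V = π·4² × L = 50.265482 × 828.120354 = 41625.869148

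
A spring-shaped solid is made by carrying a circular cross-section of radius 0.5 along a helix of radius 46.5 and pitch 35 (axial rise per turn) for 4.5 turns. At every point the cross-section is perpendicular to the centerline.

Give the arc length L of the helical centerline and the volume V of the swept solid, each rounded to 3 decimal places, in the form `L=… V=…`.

L=1324.157 V=1039.990

2πR = 2π·46.5 = 292.168117
per-turn = √(292.168117² + 35²) = √(85362.2085 + 1225) = √86587.2085 = 294.257045
L = 4.5 × 294.257045 = 1324.156702
V = π·0.5² × L = 0.785398 × 1324.156702 = 1039.990242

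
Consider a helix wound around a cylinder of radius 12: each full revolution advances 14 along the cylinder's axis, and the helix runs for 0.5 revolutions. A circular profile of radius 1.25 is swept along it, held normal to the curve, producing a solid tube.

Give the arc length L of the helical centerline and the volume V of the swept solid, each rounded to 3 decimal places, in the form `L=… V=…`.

L=38.343 V=188.218

2πR = 2π·12 = 75.398224
per-turn = √(75.398224² + 14²) = √(5684.8921 + 196) = √5880.8921 = 76.686975
L = 0.5 × 76.686975 = 38.343488
V = π·1.25² × L = 4.908739 × 38.343488 = 188.218154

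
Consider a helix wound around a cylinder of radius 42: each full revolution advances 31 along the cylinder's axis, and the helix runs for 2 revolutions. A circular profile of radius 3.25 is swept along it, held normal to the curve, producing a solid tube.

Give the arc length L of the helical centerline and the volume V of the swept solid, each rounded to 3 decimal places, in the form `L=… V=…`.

2πR = 2π·42 = 263.893783
per-turn = √(263.893783² + 31²) = √(69639.9287 + 961) = √70600.9287 = 265.708353
L = 2 × 265.708353 = 531.416705
V = π·3.25² × L = 33.183072 × 531.416705 = 17634.039007

L=531.417 V=17634.039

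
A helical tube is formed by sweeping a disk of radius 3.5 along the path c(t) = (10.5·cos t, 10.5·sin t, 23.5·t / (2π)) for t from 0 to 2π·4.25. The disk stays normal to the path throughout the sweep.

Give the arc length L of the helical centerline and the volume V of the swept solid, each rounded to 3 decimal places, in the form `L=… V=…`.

L=297.644 V=11454.685

2πR = 2π·10.5 = 65.973446
per-turn = √(65.973446² + 23.5²) = √(4352.4955 + 552.25) = √4904.7455 = 70.033889
L = 4.25 × 70.033889 = 297.644026
V = π·3.5² × L = 38.484510 × 297.644026 = 11454.684505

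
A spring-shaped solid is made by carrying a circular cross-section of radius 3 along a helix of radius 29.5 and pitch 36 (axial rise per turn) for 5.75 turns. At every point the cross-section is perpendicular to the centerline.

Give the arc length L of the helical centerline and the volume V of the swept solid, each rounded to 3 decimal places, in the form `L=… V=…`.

L=1085.701 V=30697.481

2πR = 2π·29.5 = 185.353967
per-turn = √(185.353967² + 36²) = √(34356.0929 + 1296) = √35652.0929 = 188.817618
L = 5.75 × 188.817618 = 1085.701304
V = π·3² × L = 28.274334 × 1085.701304 = 30697.481174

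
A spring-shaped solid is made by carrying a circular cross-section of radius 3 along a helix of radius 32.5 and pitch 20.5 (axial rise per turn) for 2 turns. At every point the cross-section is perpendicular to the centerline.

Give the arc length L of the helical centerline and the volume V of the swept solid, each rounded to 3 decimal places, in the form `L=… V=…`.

2πR = 2π·32.5 = 204.203522
per-turn = √(204.203522² + 20.5²) = √(41699.0786 + 420.25) = √42119.3286 = 205.229941
L = 2 × 205.229941 = 410.459882
V = π·3² × L = 28.274334 × 410.459882 = 11605.479737

L=410.460 V=11605.480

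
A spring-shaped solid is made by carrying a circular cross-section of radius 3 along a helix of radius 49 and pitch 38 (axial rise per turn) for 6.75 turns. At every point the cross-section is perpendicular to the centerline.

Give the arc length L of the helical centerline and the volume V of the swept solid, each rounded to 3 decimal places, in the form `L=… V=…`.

L=2093.933 V=59204.564

2πR = 2π·49 = 307.876080
per-turn = √(307.876080² + 38²) = √(94787.6807 + 1444) = √96231.6807 = 310.212315
L = 6.75 × 310.212315 = 2093.933129
V = π·3² × L = 28.274334 × 2093.933129 = 59204.564428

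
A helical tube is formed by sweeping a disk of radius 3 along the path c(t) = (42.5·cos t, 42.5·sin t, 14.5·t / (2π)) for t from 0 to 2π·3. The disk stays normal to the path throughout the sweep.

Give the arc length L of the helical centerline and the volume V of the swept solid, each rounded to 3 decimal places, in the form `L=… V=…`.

2πR = 2π·42.5 = 267.035376
per-turn = √(267.035376² + 14.5²) = √(71307.8918 + 210.25) = √71518.1418 = 267.428760
L = 3 × 267.428760 = 802.286281
V = π·3² × L = 28.274334 × 802.286281 = 22684.110169

L=802.286 V=22684.110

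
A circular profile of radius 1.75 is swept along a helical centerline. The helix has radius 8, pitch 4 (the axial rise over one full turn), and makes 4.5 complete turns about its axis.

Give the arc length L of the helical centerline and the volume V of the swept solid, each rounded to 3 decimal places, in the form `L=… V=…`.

2πR = 2π·8 = 50.265482
per-turn = √(50.265482² + 4²) = √(2526.6187 + 16) = √2542.6187 = 50.424386
L = 4.5 × 50.424386 = 226.909738
V = π·1.75² × L = 9.621128 × 226.909738 = 2183.127521

L=226.910 V=2183.128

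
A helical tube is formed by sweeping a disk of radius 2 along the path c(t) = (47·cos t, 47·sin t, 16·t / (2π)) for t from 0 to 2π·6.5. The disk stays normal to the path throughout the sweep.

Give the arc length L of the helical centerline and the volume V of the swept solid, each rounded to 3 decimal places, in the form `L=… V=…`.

L=1922.328 V=24156.691

2πR = 2π·47 = 295.309709
per-turn = √(295.309709² + 16²) = √(87207.8245 + 256) = √87463.8245 = 295.742835
L = 6.5 × 295.742835 = 1922.328428
V = π·2² × L = 12.566371 × 1922.328428 = 24156.691467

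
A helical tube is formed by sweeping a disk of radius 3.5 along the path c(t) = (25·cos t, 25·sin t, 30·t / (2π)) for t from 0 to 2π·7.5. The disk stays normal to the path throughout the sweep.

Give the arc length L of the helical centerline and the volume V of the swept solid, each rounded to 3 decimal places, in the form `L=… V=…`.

2πR = 2π·25 = 157.079633
per-turn = √(157.079633² + 30²) = √(24674.0110 + 900) = √25574.0110 = 159.918764
L = 7.5 × 159.918764 = 1199.390728
V = π·3.5² × L = 38.484510 × 1199.390728 = 46157.964481

L=1199.391 V=46157.964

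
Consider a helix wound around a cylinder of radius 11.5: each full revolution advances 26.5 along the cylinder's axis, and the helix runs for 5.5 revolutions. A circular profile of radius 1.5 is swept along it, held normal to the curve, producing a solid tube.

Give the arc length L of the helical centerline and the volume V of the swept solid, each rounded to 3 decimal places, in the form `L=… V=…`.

L=423.295 V=2992.098

2πR = 2π·11.5 = 72.256631
per-turn = √(72.256631² + 26.5²) = √(5221.0207 + 702.25) = √5923.2707 = 76.962788
L = 5.5 × 76.962788 = 423.295334
V = π·1.5² × L = 7.068583 × 423.295334 = 2992.098399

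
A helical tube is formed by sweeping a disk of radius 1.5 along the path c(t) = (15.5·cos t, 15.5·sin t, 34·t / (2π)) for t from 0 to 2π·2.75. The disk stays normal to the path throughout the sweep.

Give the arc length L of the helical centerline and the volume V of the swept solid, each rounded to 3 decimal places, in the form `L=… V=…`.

L=283.673 V=2005.164

2πR = 2π·15.5 = 97.389372
per-turn = √(97.389372² + 34²) = √(9484.6898 + 1156) = √10640.6898 = 103.153719
L = 2.75 × 103.153719 = 283.672728
V = π·1.5² × L = 7.068583 × 283.672728 = 2005.164359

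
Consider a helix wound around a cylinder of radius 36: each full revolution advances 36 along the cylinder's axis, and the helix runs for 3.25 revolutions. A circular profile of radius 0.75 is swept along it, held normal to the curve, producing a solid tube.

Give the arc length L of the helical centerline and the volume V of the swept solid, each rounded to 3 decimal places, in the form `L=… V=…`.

2πR = 2π·36 = 226.194671
per-turn = √(226.194671² + 36²) = √(51164.0292 + 1296) = √52460.0292 = 229.041545
L = 3.25 × 229.041545 = 744.385020
V = π·0.75² × L = 1.767146 × 744.385020 = 1315.436913

L=744.385 V=1315.437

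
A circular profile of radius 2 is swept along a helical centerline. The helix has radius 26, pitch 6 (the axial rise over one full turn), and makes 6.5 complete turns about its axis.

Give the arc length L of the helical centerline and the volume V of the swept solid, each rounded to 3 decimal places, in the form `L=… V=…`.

L=1062.574 V=13352.702

2πR = 2π·26 = 163.362818
per-turn = √(163.362818² + 6²) = √(26687.4103 + 36) = √26723.4103 = 163.472965
L = 6.5 × 163.472965 = 1062.574273
V = π·2² × L = 12.566371 × 1062.574273 = 13352.702117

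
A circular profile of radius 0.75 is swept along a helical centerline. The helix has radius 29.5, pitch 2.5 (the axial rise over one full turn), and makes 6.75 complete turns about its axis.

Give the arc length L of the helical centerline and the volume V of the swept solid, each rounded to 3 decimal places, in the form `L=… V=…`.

L=1251.253 V=2211.147

2πR = 2π·29.5 = 185.353967
per-turn = √(185.353967² + 2.5²) = √(34356.0929 + 6.25) = √34362.3429 = 185.370825
L = 6.75 × 185.370825 = 1251.253072
V = π·0.75² × L = 1.767146 × 1251.253072 = 2211.146695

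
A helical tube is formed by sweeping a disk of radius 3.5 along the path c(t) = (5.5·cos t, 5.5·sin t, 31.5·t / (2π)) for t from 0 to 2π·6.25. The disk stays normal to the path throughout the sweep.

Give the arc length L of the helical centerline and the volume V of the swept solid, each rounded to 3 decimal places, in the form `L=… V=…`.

2πR = 2π·5.5 = 34.557519
per-turn = √(34.557519² + 31.5²) = √(1194.2221 + 992.25) = √2186.4721 = 46.759728
L = 6.25 × 46.759728 = 292.248298
V = π·3.5² × L = 38.484510 × 292.248298 = 11247.032548

L=292.248 V=11247.033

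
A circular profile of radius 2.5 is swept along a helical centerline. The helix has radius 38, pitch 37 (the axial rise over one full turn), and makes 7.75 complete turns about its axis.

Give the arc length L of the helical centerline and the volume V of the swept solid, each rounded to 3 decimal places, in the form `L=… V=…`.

L=1872.485 V=36766.149

2πR = 2π·38 = 238.761042
per-turn = √(238.761042² + 37²) = √(57006.8350 + 1369) = √58375.8350 = 241.610917
L = 7.75 × 241.610917 = 1872.484604
V = π·2.5² × L = 19.634954 × 1872.484604 = 36766.149218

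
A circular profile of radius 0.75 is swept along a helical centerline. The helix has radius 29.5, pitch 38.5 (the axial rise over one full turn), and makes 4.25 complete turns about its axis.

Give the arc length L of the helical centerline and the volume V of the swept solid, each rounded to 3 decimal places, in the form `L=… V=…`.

L=804.568 V=1421.789

2πR = 2π·29.5 = 185.353967
per-turn = √(185.353967² + 38.5²) = √(34356.0929 + 1482.25) = √35838.3429 = 189.310176
L = 4.25 × 189.310176 = 804.568250
V = π·0.75² × L = 1.767146 × 804.568250 = 1421.789458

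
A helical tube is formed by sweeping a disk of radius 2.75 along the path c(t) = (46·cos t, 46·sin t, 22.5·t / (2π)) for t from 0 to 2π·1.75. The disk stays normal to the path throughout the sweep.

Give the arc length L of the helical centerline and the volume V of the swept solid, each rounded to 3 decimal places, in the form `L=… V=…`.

2πR = 2π·46 = 289.026524
per-turn = √(289.026524² + 22.5²) = √(83536.3317 + 506.25) = √84042.5817 = 289.900986
L = 1.75 × 289.900986 = 507.326725
V = π·2.75² × L = 23.758294 × 507.326725 = 12053.217721

L=507.327 V=12053.218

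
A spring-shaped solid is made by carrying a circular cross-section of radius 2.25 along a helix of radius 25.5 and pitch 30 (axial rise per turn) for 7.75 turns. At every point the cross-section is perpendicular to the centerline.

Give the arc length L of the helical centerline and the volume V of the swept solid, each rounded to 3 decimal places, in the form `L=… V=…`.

2πR = 2π·25.5 = 160.221225
per-turn = √(160.221225² + 30²) = √(25670.8410 + 900) = √26570.8410 = 163.005647
L = 7.75 × 163.005647 = 1263.293766
V = π·2.25² × L = 15.904313 × 1263.293766 = 20091.819231

L=1263.294 V=20091.819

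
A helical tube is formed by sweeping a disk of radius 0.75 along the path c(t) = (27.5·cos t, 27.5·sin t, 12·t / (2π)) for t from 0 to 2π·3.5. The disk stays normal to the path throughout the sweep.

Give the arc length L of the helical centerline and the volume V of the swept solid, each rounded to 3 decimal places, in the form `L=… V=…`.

2πR = 2π·27.5 = 172.787596
per-turn = √(172.787596² + 12²) = √(29855.5533 + 144) = √29999.5533 = 173.203791
L = 3.5 × 173.203791 = 606.213269
V = π·0.75² × L = 1.767146 × 606.213269 = 1071.267274

L=606.213 V=1071.267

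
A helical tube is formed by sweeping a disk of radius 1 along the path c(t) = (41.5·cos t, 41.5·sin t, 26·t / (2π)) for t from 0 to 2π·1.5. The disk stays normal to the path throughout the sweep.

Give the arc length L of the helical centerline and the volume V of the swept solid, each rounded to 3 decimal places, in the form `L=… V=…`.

L=393.068 V=1234.859

2πR = 2π·41.5 = 260.752190
per-turn = √(260.752190² + 26²) = √(67991.7047 + 676) = √68667.7047 = 262.045234
L = 1.5 × 262.045234 = 393.067851
V = π·1² × L = 3.141593 × 393.067851 = 1234.859074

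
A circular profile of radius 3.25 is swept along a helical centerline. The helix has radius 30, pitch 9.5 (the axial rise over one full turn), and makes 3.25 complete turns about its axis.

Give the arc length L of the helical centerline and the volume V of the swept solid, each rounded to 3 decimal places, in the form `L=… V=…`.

L=613.388 V=20354.102

2πR = 2π·30 = 188.495559
per-turn = √(188.495559² + 9.5²) = √(35530.5758 + 90.25) = √35620.8258 = 188.734803
L = 3.25 × 188.734803 = 613.388110
V = π·3.25² × L = 33.183072 × 613.388110 = 20354.102052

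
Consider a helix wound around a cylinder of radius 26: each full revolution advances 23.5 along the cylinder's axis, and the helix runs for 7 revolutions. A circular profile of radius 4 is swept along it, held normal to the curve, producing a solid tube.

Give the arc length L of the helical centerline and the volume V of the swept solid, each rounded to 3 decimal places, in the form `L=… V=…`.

2πR = 2π·26 = 163.362818
per-turn = √(163.362818² + 23.5²) = √(26687.4103 + 552.25) = √27239.6603 = 165.044419
L = 7 × 165.044419 = 1155.310934
V = π·4² × L = 50.265482 × 1155.310934 = 58072.261497

L=1155.311 V=58072.261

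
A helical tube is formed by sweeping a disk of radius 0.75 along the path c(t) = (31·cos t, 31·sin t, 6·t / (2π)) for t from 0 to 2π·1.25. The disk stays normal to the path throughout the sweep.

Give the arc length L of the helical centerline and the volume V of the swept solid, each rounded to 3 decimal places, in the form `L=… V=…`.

2πR = 2π·31 = 194.778745
per-turn = √(194.778745² + 6²) = √(37938.7593 + 36) = √37974.7593 = 194.871135
L = 1.25 × 194.871135 = 243.588919
V = π·0.75² × L = 1.767146 × 243.588919 = 430.457152

L=243.589 V=430.457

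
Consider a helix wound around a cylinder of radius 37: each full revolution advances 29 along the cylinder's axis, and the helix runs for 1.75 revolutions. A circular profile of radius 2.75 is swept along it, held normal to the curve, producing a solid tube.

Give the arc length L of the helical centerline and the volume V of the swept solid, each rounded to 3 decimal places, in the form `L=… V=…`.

2πR = 2π·37 = 232.477856
per-turn = √(232.477856² + 29²) = √(54045.9537 + 841) = √54886.9537 = 234.279648
L = 1.75 × 234.279648 = 409.989385
V = π·2.75² × L = 23.758294 × 409.989385 = 9740.648524

L=409.989 V=9740.649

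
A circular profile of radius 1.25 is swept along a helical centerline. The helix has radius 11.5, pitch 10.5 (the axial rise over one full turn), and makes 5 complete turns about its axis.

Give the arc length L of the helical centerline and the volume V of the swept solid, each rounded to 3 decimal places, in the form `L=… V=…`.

L=365.078 V=1792.071

2πR = 2π·11.5 = 72.256631
per-turn = √(72.256631² + 10.5²) = √(5221.0207 + 110.25) = √5331.2707 = 73.015551
L = 5 × 73.015551 = 365.077756
V = π·1.25² × L = 4.908739 × 365.077756 = 1792.071246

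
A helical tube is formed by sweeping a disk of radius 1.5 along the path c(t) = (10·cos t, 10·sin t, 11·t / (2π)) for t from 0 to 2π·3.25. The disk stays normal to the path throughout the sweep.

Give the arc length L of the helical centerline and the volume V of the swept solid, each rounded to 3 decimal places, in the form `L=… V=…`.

L=207.309 V=1465.383

2πR = 2π·10 = 62.831853
per-turn = √(62.831853² + 11²) = √(3947.8418 + 121) = √4068.8418 = 63.787473
L = 3.25 × 63.787473 = 207.309288
V = π·1.5² × L = 7.068583 × 207.309288 = 1465.383010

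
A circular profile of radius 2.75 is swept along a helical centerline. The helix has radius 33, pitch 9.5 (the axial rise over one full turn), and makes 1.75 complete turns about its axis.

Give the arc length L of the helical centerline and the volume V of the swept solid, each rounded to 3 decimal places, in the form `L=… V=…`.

L=363.235 V=8629.835

2πR = 2π·33 = 207.345115
per-turn = √(207.345115² + 9.5²) = √(42991.9968 + 90.25) = √43082.2468 = 207.562633
L = 1.75 × 207.562633 = 363.234608
V = π·2.75² × L = 23.758294 × 363.234608 = 8629.834778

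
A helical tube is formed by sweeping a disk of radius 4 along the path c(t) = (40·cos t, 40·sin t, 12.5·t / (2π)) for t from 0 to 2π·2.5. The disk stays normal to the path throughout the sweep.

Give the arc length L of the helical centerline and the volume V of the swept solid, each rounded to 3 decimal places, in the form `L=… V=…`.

2πR = 2π·40 = 251.327412
per-turn = √(251.327412² + 12.5²) = √(63165.4682 + 156.25) = √63321.7182 = 251.638070
L = 2.5 × 251.638070 = 629.095174
V = π·4² × L = 50.265482 × 629.095174 = 31621.772456

L=629.095 V=31621.772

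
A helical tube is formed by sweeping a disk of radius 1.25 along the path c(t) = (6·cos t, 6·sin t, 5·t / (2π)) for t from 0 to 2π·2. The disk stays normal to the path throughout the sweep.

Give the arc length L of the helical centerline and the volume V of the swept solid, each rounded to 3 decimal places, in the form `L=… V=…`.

2πR = 2π·6 = 37.699112
per-turn = √(37.699112² + 5²) = √(1421.2230 + 25) = √1446.2230 = 38.029239
L = 2 × 38.029239 = 76.058478
V = π·1.25² × L = 4.908739 × 76.058478 = 373.351183

L=76.058 V=373.351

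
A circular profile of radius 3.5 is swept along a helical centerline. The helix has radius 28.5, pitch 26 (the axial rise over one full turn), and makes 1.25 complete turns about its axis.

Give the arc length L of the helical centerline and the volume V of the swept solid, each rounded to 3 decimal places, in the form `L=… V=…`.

2πR = 2π·28.5 = 179.070781
per-turn = √(179.070781² + 26²) = √(32066.3447 + 676) = √32742.3447 = 180.948459
L = 1.25 × 180.948459 = 226.185573
V = π·3.5² × L = 38.484510 × 226.185573 = 8704.640961

L=226.186 V=8704.641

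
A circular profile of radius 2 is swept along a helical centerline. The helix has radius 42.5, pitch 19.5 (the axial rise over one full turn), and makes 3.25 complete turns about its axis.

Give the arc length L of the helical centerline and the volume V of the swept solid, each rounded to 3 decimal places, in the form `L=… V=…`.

L=870.176 V=10934.952

2πR = 2π·42.5 = 267.035376
per-turn = √(267.035376² + 19.5²) = √(71307.8918 + 380.25) = √71688.1418 = 267.746413
L = 3.25 × 267.746413 = 870.175843
V = π·2² × L = 12.566371 × 870.175843 = 10934.952143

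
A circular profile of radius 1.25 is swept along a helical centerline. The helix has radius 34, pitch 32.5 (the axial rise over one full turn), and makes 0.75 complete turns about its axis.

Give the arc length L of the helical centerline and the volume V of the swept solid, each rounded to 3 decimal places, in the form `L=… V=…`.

2πR = 2π·34 = 213.628300
per-turn = √(213.628300² + 32.5²) = √(45637.0508 + 1056.25) = √46693.3008 = 216.086327
L = 0.75 × 216.086327 = 162.064745
V = π·1.25² × L = 4.908739 × 162.064745 = 795.533458

L=162.065 V=795.533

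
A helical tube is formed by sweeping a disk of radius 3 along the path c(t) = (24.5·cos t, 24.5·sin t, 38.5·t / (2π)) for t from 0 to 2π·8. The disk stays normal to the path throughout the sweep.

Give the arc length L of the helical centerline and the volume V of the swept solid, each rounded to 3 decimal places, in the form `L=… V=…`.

2πR = 2π·24.5 = 153.938040
per-turn = √(153.938040² + 38.5²) = √(23696.9202 + 1482.25) = √25179.1702 = 158.679457
L = 8 × 158.679457 = 1269.435658
V = π·3² × L = 28.274334 × 1269.435658 = 35892.447646

L=1269.436 V=35892.448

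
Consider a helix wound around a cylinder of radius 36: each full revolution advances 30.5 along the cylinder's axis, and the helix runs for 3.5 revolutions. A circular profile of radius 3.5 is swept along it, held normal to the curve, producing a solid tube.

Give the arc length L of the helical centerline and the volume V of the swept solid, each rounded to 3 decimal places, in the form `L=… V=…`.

2πR = 2π·36 = 226.194671
per-turn = √(226.194671² + 30.5²) = √(51164.0292 + 930.25) = √52094.2792 = 228.241712
L = 3.5 × 228.241712 = 798.845993
V = π·3.5² × L = 38.484510 × 798.845993 = 30743.196608

L=798.846 V=30743.197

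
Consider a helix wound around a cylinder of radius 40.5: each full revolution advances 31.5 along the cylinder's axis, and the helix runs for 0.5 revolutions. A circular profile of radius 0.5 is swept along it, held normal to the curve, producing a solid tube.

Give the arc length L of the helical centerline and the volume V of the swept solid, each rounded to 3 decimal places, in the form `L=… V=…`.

L=128.206 V=100.692

2πR = 2π·40.5 = 254.469005
per-turn = √(254.469005² + 31.5²) = √(64754.4745 + 992.25) = √65746.7245 = 256.411241
L = 0.5 × 256.411241 = 128.205620
V = π·0.5² × L = 0.785398 × 128.205620 = 100.692459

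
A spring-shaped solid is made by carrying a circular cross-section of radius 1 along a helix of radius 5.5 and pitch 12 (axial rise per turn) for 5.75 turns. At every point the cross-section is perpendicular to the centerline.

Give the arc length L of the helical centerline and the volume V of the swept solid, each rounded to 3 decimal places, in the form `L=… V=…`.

L=210.345 V=660.818

2πR = 2π·5.5 = 34.557519
per-turn = √(34.557519² + 12²) = √(1194.2221 + 144) = √1338.2221 = 36.581719
L = 5.75 × 36.581719 = 210.344882
V = π·1² × L = 3.141593 × 210.344882 = 660.817935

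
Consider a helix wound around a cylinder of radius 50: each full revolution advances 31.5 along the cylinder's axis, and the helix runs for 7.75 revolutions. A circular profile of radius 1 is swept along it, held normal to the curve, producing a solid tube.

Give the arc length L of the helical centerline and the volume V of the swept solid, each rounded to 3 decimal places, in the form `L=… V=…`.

2πR = 2π·50 = 314.159265
per-turn = √(314.159265² + 31.5²) = √(98696.0440 + 992.25) = √99688.2940 = 315.734531
L = 7.75 × 315.734531 = 2446.942615
V = π·1² × L = 3.141593 × 2446.942615 = 7687.296942

L=2446.943 V=7687.297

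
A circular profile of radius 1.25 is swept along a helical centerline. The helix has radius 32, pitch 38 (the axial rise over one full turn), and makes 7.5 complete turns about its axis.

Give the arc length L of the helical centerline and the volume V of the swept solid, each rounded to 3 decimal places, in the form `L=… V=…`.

L=1534.660 V=7533.246

2πR = 2π·32 = 201.061930
per-turn = √(201.061930² + 38²) = √(40425.8996 + 1444) = √41869.8996 = 204.621357
L = 7.5 × 204.621357 = 1534.660175
V = π·1.25² × L = 4.908739 × 1534.660175 = 7533.245520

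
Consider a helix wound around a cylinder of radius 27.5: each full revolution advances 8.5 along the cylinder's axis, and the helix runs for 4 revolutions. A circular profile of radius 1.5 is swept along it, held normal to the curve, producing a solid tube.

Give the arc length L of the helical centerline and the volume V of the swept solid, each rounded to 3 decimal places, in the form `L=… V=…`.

2πR = 2π·27.5 = 172.787596
per-turn = √(172.787596² + 8.5²) = √(29855.5533 + 72.25) = √29927.8033 = 172.996541
L = 4 × 172.996541 = 691.986165
V = π·1.5² × L = 7.068583 × 691.986165 = 4891.361970

L=691.986 V=4891.362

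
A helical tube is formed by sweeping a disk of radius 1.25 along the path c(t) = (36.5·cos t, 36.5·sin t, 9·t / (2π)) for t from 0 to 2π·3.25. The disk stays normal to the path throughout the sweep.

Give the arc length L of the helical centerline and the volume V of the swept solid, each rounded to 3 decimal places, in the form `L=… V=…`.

2πR = 2π·36.5 = 229.336264
per-turn = √(229.336264² + 9²) = √(52595.1219 + 81) = √52676.1219 = 229.512792
L = 3.25 × 229.512792 = 745.916575
V = π·1.25² × L = 4.908739 × 745.916575 = 3661.509426

L=745.917 V=3661.509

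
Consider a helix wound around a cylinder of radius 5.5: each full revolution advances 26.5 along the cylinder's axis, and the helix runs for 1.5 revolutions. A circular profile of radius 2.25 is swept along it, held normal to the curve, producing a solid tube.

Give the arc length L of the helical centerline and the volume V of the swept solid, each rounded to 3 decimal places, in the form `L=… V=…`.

2πR = 2π·5.5 = 34.557519
per-turn = √(34.557519² + 26.5²) = √(1194.2221 + 702.25) = √1896.4721 = 43.548503
L = 1.5 × 43.548503 = 65.322755
V = π·2.25² × L = 15.904313 × 65.322755 = 1038.913526

L=65.323 V=1038.914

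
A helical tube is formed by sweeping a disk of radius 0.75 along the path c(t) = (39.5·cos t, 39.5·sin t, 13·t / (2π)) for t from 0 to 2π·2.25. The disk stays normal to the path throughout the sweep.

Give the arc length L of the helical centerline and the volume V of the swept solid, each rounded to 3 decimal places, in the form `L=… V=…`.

L=559.184 V=988.159

2πR = 2π·39.5 = 248.185820
per-turn = √(248.185820² + 13²) = √(61596.2011 + 169) = √61765.2011 = 248.526057
L = 2.25 × 248.526057 = 559.183629
V = π·0.75² × L = 1.767146 × 559.183629 = 988.159038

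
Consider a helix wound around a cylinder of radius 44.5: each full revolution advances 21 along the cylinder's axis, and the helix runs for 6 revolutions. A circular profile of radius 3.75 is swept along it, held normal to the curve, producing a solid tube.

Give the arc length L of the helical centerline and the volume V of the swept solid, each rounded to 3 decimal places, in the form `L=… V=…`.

L=1682.336 V=74323.308

2πR = 2π·44.5 = 279.601746
per-turn = √(279.601746² + 21²) = √(78177.1365 + 441) = √78618.1365 = 280.389259
L = 6 × 280.389259 = 1682.335553
V = π·3.75² × L = 44.178647 × 1682.335553 = 74323.308008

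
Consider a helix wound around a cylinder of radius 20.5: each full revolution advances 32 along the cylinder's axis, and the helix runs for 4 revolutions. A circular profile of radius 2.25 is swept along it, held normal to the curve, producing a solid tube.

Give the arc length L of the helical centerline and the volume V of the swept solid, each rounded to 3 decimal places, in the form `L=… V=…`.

2πR = 2π·20.5 = 128.805299
per-turn = √(128.805299² + 32²) = √(16590.8050 + 1024) = √17614.8050 = 132.720778
L = 4 × 132.720778 = 530.883113
V = π·2.25² × L = 15.904313 × 530.883113 = 8443.331099

L=530.883 V=8443.331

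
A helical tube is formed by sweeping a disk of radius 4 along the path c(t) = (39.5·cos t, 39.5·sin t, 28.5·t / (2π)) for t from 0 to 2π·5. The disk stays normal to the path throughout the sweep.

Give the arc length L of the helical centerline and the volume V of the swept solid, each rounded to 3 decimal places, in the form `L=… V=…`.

2πR = 2π·39.5 = 248.185820
per-turn = √(248.185820² + 28.5²) = √(61596.2011 + 812.25) = √62408.4511 = 249.816835
L = 5 × 249.816835 = 1249.084175
V = π·4² × L = 50.265482 × 1249.084175 = 62785.818695

L=1249.084 V=62785.819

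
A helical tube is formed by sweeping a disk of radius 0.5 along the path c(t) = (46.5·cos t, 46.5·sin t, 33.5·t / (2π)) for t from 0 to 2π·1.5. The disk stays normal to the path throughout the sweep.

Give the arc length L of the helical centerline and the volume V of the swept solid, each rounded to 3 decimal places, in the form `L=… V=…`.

2πR = 2π·46.5 = 292.168117
per-turn = √(292.168117² + 33.5²) = √(85362.2085 + 1122.25) = √86484.4585 = 294.082401
L = 1.5 × 294.082401 = 441.123601
V = π·0.5² × L = 0.785398 × 441.123601 = 346.457666

L=441.124 V=346.458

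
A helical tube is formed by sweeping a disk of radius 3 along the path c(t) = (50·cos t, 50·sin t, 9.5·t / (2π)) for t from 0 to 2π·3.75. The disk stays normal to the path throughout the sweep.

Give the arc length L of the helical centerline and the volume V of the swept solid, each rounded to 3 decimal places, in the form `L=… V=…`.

L=1178.636 V=33325.141

2πR = 2π·50 = 314.159265
per-turn = √(314.159265² + 9.5²) = √(98696.0440 + 90.25) = √98786.2940 = 314.302870
L = 3.75 × 314.302870 = 1178.635762
V = π·3² × L = 28.274334 × 1178.635762 = 33325.141061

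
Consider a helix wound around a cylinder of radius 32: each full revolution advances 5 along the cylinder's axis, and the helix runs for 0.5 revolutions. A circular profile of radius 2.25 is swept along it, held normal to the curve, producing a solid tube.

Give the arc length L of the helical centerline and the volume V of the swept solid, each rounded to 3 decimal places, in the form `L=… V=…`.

L=100.562 V=1599.370

2πR = 2π·32 = 201.061930
per-turn = √(201.061930² + 5²) = √(40425.8996 + 25) = √40450.8996 = 201.124090
L = 0.5 × 201.124090 = 100.562045
V = π·2.25² × L = 15.904313 × 100.562045 = 1599.370221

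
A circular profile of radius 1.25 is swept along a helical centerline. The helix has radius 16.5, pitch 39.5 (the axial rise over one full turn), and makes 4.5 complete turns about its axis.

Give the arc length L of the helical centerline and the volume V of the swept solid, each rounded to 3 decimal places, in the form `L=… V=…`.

L=499.241 V=2450.646

2πR = 2π·16.5 = 103.672558
per-turn = √(103.672558² + 39.5²) = √(10747.9992 + 1560.25) = √12308.2492 = 110.942549
L = 4.5 × 110.942549 = 499.241471
V = π·1.25² × L = 4.908739 × 499.241471 = 2450.645839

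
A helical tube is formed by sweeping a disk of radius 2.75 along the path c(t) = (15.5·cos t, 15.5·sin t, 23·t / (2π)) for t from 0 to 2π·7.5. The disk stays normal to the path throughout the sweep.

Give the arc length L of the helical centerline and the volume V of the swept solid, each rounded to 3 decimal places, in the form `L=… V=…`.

2πR = 2π·15.5 = 97.389372
per-turn = √(97.389372² + 23²) = √(9484.6898 + 529) = √10013.6898 = 100.068426
L = 7.5 × 100.068426 = 750.513193
V = π·2.75² × L = 23.758294 × 750.513193 = 17830.913423

L=750.513 V=17830.913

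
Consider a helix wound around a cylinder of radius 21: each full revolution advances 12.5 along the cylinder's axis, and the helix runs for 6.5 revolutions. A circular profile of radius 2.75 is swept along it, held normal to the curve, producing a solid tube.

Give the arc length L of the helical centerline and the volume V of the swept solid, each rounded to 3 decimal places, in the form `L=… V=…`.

2πR = 2π·21 = 131.946891
per-turn = √(131.946891² + 12.5²) = √(17409.9822 + 156.25) = √17566.2322 = 132.537663
L = 6.5 × 132.537663 = 861.494811
V = π·2.75² × L = 23.758294 × 861.494811 = 20467.647374

L=861.495 V=20467.647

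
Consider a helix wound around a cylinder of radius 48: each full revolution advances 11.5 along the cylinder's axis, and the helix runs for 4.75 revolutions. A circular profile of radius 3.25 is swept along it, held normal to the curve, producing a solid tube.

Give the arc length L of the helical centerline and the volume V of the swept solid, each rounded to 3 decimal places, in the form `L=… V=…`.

2πR = 2π·48 = 301.592895
per-turn = √(301.592895² + 11.5²) = √(90958.2742 + 132.25) = √91090.5242 = 301.812068
L = 4.75 × 301.812068 = 1433.607321
V = π·3.25² × L = 33.183072 × 1433.607321 = 47571.495537

L=1433.607 V=47571.496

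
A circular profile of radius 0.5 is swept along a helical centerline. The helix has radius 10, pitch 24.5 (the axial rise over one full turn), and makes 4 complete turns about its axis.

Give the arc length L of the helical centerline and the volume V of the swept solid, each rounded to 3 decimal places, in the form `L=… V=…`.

2πR = 2π·10 = 62.831853
per-turn = √(62.831853² + 24.5²) = √(3947.8418 + 600.25) = √4548.0918 = 67.439542
L = 4 × 67.439542 = 269.758166
V = π·0.5² × L = 0.785398 × 269.758166 = 211.867568

L=269.758 V=211.868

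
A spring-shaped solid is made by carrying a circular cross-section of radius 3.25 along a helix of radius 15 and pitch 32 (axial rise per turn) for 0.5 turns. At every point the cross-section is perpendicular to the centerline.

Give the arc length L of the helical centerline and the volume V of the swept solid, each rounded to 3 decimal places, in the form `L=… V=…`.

L=49.766 V=1651.391

2πR = 2π·15 = 94.247780
per-turn = √(94.247780² + 32²) = √(8882.6440 + 1024) = √9906.6440 = 99.532125
L = 0.5 × 99.532125 = 49.766063
V = π·3.25² × L = 33.183072 × 49.766063 = 1651.390860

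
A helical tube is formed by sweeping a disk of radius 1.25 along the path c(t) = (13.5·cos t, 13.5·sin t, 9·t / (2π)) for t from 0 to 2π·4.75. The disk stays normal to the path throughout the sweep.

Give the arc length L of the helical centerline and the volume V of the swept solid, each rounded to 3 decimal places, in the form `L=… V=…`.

2πR = 2π·13.5 = 84.823002
per-turn = √(84.823002² + 9²) = √(7194.9416 + 81) = √7275.9416 = 85.299130
L = 4.75 × 85.299130 = 405.170868
V = π·1.25² × L = 4.908739 × 405.170868 = 1988.877849

L=405.171 V=1988.878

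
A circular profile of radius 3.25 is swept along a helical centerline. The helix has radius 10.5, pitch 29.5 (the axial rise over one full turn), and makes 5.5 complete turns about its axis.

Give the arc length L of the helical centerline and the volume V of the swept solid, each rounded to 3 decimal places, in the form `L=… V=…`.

L=397.477 V=13189.512

2πR = 2π·10.5 = 65.973446
per-turn = √(65.973446² + 29.5²) = √(4352.4955 + 870.25) = √5222.7455 = 72.268565
L = 5.5 × 72.268565 = 397.477110
V = π·3.25² × L = 33.183072 × 397.477110 = 13189.511705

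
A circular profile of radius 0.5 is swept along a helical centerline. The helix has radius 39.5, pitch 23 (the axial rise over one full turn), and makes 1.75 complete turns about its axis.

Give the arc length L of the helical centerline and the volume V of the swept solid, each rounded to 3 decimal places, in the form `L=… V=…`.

2πR = 2π·39.5 = 248.185820
per-turn = √(248.185820² + 23²) = √(61596.2011 + 529) = √62125.2011 = 249.249275
L = 1.75 × 249.249275 = 436.186231
V = π·0.5² × L = 0.785398 × 436.186231 = 342.579865

L=436.186 V=342.580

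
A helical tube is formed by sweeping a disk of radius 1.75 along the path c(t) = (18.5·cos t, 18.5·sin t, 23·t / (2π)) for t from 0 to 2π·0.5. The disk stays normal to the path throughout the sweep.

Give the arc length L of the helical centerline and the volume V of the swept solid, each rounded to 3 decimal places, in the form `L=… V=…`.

L=59.246 V=570.016

2πR = 2π·18.5 = 116.238928
per-turn = √(116.238928² + 23²) = √(13511.4884 + 529) = √14040.4884 = 118.492567
L = 0.5 × 118.492567 = 59.246283
V = π·1.75² × L = 9.621128 × 59.246283 = 570.016047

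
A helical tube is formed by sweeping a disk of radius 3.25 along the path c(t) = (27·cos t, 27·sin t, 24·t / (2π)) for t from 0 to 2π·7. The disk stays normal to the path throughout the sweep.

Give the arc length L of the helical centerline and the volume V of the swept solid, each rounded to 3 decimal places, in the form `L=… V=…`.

2πR = 2π·27 = 169.646003
per-turn = √(169.646003² + 24²) = √(28779.7664 + 576) = √29355.7664 = 171.335246
L = 7 × 171.335246 = 1199.346720
V = π·3.25² × L = 33.183072 × 1199.346720 = 39798.009053

L=1199.347 V=39798.009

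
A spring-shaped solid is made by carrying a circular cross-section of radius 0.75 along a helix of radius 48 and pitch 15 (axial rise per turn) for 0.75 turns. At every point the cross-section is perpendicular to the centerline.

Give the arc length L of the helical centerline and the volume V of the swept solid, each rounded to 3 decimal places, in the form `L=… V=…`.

2πR = 2π·48 = 301.592895
per-turn = √(301.592895² + 15²) = √(90958.2742 + 225) = √91183.2742 = 301.965684
L = 0.75 × 301.965684 = 226.474263
V = π·0.75² × L = 1.767146 × 226.474263 = 400.213058

L=226.474 V=400.213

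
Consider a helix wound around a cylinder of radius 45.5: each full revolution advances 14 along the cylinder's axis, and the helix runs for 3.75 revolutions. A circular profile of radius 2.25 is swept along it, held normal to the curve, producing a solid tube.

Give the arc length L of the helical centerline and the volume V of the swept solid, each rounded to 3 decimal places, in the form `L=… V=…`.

L=1073.353 V=17070.945

2πR = 2π·45.5 = 285.884931
per-turn = √(285.884931² + 14²) = √(81730.1940 + 196) = √81926.1940 = 286.227521
L = 3.75 × 286.227521 = 1073.353206
V = π·2.25² × L = 15.904313 × 1073.353206 = 17070.945135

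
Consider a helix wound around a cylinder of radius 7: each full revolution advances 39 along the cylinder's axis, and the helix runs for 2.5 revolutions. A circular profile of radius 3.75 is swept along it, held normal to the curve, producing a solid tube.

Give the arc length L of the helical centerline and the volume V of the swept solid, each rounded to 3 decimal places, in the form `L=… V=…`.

L=146.958 V=6492.385

2πR = 2π·7 = 43.982297
per-turn = √(43.982297² + 39²) = √(1934.4425 + 1521) = √3455.4425 = 58.783012
L = 2.5 × 58.783012 = 146.957529
V = π·3.75² × L = 44.178647 × 146.957529 = 6492.384762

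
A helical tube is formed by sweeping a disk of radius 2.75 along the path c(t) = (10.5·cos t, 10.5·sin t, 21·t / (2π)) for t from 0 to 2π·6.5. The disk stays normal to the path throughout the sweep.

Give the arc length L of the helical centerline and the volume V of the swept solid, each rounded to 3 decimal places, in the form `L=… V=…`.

L=450.028 V=10691.897

2πR = 2π·10.5 = 65.973446
per-turn = √(65.973446² + 21²) = √(4352.4955 + 441) = √4793.4955 = 69.235074
L = 6.5 × 69.235074 = 450.027984
V = π·2.75² × L = 23.758294 × 450.027984 = 10691.897357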